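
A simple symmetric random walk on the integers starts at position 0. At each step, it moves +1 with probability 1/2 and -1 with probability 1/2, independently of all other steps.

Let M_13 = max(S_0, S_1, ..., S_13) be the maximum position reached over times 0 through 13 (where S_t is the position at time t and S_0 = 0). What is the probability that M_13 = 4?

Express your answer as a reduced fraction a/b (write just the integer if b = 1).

Answer: 715/8192

Derivation:
Let M_13 = max(S_0,...,S_13). Use the reflection principle: for j ≥ 1, #{paths with M_13 ≥ j} = #{S_13 ≥ j} + #{S_13 ≥ j+1}.
By reflection, #{M_13 ≥ 4} = #{S_13 ≥ 4} + #{S_13 ≥ 5} = 1093 + 1093 = 2186.
#{M_13 ≥ 5} = #{S_13 ≥ 5} + #{S_13 ≥ 6} = 1093 + 378 = 1471.
#{M_13 = 4} = 2186 - 1471 = 715.
P(M_13 = 4) = 715/8192 = 715/8192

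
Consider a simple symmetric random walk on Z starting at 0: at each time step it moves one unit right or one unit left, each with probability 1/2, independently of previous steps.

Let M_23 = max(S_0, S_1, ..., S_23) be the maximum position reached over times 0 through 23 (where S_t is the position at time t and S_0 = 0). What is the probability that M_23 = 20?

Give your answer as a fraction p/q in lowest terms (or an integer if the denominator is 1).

Let M_23 = max(S_0,...,S_23). Use the reflection principle: for j ≥ 1, #{paths with M_23 ≥ j} = #{S_23 ≥ j} + #{S_23 ≥ j+1}.
By reflection, #{M_23 ≥ 20} = #{S_23 ≥ 20} + #{S_23 ≥ 21} = 24 + 24 = 48.
#{M_23 ≥ 21} = #{S_23 ≥ 21} + #{S_23 ≥ 22} = 24 + 1 = 25.
#{M_23 = 20} = 48 - 25 = 23.
P(M_23 = 20) = 23/8388608 = 23/8388608

Answer: 23/8388608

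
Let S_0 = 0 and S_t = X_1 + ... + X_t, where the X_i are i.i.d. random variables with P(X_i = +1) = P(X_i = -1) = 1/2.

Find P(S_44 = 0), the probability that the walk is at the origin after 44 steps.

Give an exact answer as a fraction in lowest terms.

Answer: 263012370465/2199023255552

Derivation:
To return to 0 after 44 steps: need exactly 22 steps of +1 and 22 of -1.
Favorable paths: C(44,22) = 2104098963720
Total paths: 2^44 = 17592186044416
P = 2104098963720/17592186044416 = 263012370465/2199023255552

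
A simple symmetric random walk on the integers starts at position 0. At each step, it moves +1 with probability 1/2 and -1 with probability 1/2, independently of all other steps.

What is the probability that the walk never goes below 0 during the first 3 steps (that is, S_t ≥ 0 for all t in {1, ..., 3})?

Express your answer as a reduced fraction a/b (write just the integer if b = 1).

Answer: 3/8

Derivation:
Let f(t,s) = #length-t paths at position s with S_1..S_t all ≥ 0.
f(t,s) = f(t-1,s-1) + f(t-1,s+1) for s ≥ 0; f(t,s) = 0 for s < 0.
t=0: f(0,0)=1
t=1: f(1,1)=1
t=2: f(2,0)=1 f(2,2)=1
t=3: f(3,1)=2 f(3,3)=1
Σ_s f(3,s) = 3
P = 3/8 = 3/8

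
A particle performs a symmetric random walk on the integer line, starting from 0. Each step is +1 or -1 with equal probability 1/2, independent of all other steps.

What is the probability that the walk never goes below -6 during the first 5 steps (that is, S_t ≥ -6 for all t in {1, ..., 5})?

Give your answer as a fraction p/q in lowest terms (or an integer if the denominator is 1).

Let f(t,s) = #length-t paths at position s with S_1..S_t all ≥ -6.
f(t,s) = f(t-1,s-1) + f(t-1,s+1) for s ≥ -6; f(t,s) = 0 for s < -6.
t=0: f(0,0)=1
t=1: f(1,-1)=1 f(1,1)=1
t=2: f(2,-2)=1 f(2,0)=2 f(2,2)=1
t=3: f(3,-3)=1 f(3,-1)=3 f(3,1)=3 f(3,3)=1
t=4: f(4,-4)=1 f(4,-2)=4 f(4,0)=6 f(4,2)=4 f(4,4)=1
t=5: f(5,-5)=1 f(5,-3)=5 f(5,-1)=10 f(5,1)=10 f(5,3)=5 f(5,5)=1
Σ_s f(5,s) = 32
P = 32/32 = 1

Answer: 1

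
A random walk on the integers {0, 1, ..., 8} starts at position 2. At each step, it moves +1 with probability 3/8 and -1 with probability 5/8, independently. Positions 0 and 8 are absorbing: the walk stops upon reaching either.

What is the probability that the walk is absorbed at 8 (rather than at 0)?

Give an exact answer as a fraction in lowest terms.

Biased walk: p = 3/8, q = 5/8, r = q/p = 5/3
Gambler's ruin: P(hit 8 before 0 | start at 2) = (1 - r^a)/(1 - r^N)
r^2 = 25/9; r^8 = 390625/6561
P = (1 - 25/9) / (1 - 390625/6561) = -16/9 / -384064/6561 = 729/24004

Answer: 729/24004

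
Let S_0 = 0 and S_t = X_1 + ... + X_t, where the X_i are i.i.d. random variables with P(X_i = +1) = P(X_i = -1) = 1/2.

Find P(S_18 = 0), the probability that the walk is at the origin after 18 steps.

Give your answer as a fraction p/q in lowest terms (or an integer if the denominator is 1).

To return to 0 after 18 steps: need exactly 9 steps of +1 and 9 of -1.
Favorable paths: C(18,9) = 48620
Total paths: 2^18 = 262144
P = 48620/262144 = 12155/65536

Answer: 12155/65536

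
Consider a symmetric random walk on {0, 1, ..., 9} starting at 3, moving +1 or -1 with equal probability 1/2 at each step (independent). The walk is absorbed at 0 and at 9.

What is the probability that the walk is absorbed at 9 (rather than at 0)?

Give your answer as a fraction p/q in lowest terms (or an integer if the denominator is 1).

Symmetric walk (p = 1/2): the harmonic-function argument gives P(hit 9 before 0 | start at 3) = a/N.
P = 3/9 = 1/3

Answer: 1/3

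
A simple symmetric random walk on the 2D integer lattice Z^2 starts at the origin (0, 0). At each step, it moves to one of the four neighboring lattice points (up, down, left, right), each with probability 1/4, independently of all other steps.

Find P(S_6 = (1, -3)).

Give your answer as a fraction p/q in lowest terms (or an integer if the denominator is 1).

Let h be the number of horizontal steps (so 6-h are vertical). To end at (1,-3) need (h+1)/2 right-steps and ((6-h)-3)/2 up-steps.
Sum over h with 1 ≤ h ≤ 3, h ≡ 1 (mod 2), 6-h ≡ 1 (mod 2):
h=1: C(6,1)·C(1,1)·C(5,1) = 6·1·5 = 30
h=3: C(6,3)·C(3,2)·C(3,0) = 20·3·1 = 60
Total favorable: 90
Total paths: 4^6 = 4096
P = 90/4096 = 45/2048

Answer: 45/2048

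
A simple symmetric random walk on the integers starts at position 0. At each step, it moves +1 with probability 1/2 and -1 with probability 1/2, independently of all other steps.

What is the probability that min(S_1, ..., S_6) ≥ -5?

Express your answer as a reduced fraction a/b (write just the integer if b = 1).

Let f(t,s) = #length-t paths at position s with S_1..S_t all ≥ -5.
f(t,s) = f(t-1,s-1) + f(t-1,s+1) for s ≥ -5; f(t,s) = 0 for s < -5.
t=0: f(0,0)=1
t=1: f(1,-1)=1 f(1,1)=1
t=2: f(2,-2)=1 f(2,0)=2 f(2,2)=1
t=3: f(3,-3)=1 f(3,-1)=3 f(3,1)=3 f(3,3)=1
t=4: f(4,-4)=1 f(4,-2)=4 f(4,0)=6 f(4,2)=4 f(4,4)=1
t=5: f(5,-5)=1 f(5,-3)=5 f(5,-1)=10 f(5,1)=10 f(5,3)=5 f(5,5)=1
t=6: f(6,-4)=6 f(6,-2)=15 f(6,0)=20 f(6,2)=15 f(6,4)=6 f(6,6)=1
Σ_s f(6,s) = 63
P = 63/64 = 63/64

Answer: 63/64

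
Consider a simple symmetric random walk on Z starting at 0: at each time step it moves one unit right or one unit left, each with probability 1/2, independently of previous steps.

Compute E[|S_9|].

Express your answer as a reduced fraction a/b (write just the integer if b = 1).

Answer: 315/128

Derivation:
S_9 takes values m ≡ 1 (mod 2) with |m| ≤ 9; P(S_9=m) = C(9,(9+m)/2)/2^9.
Total paths: 2^9 = 512
Distribution: P(S=-9)=1/512, P(S=-7)=9/512, P(S=-5)=36/512, P(S=-3)=84/512, P(S=-1)=126/512, P(S=1)=126/512, P(S=3)=84/512, P(S=5)=36/512, P(S=7)=9/512, P(S=9)=1/512
E[|S_9|] = Σ_m |m|·P(S_9=m) = 1260/512 = 315/128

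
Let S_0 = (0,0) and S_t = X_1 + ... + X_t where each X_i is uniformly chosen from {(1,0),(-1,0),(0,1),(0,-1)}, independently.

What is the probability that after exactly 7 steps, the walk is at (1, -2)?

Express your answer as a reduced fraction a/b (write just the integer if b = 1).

Let h be the number of horizontal steps (so 7-h are vertical). To end at (1,-2) need (h+1)/2 right-steps and ((7-h)-2)/2 up-steps.
Sum over h with 1 ≤ h ≤ 5, h ≡ 1 (mod 2), 7-h ≡ 0 (mod 2):
h=1: C(7,1)·C(1,1)·C(6,2) = 7·1·15 = 105
h=3: C(7,3)·C(3,2)·C(4,1) = 35·3·4 = 420
h=5: C(7,5)·C(5,3)·C(2,0) = 21·10·1 = 210
Total favorable: 735
Total paths: 4^7 = 16384
P = 735/16384 = 735/16384

Answer: 735/16384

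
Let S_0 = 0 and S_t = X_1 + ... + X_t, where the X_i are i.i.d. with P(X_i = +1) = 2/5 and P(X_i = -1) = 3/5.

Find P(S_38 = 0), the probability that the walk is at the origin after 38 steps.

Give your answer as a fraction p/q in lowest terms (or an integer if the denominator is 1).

Answer: 861519230390815835553792/14551915228366851806640625

Derivation:
To be at 0 after 38 steps: need exactly 19 steps of +1 and 19 of -1.
Number of such sequences: C(38,19) = 35345263800
Each has probability (2/5)^19 · (3/5)^19 = 609359740010496/363797880709171295166015625
P = 35345263800 · 609359740010496/363797880709171295166015625 = 861519230390815835553792/14551915228366851806640625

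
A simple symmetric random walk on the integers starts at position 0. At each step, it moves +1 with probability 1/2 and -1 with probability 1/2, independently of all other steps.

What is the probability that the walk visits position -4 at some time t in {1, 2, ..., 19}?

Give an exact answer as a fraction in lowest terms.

Count via complement. Let g(t,s) = #length-t paths at position s with S_1..S_t all ≠ -4.
g(t,s) = g(t-1,s-1) + g(t-1,s+1) for s ≠ -4; g(t,-4) = 0.
t=0: g(0,0)=1
t=1: g(1,-1)=1 g(1,1)=1
t=2: g(2,-2)=1 g(2,0)=2 g(2,2)=1
t=3: g(3,-3)=1 g(3,-1)=3 g(3,1)=3 g(3,3)=1
t=4: g(4,-2)=4 g(4,0)=6 g(4,2)=4 g(4,4)=1
t=5: g(5,-3)=4 g(5,-1)=10 g(5,1)=10 g(5,3)=5 g(5,5)=1
t=6: g(6,-2)=14 g(6,0)=20 g(6,2)=15 g(6,4)=6 g(6,6)=1
t=7: g(7,-3)=14 g(7,-1)=34 g(7,1)=35 g(7,3)=21 g(7,5)=7 g(7,7)=1
t=8: g(8,-2)=48 g(8,0)=69 g(8,2)=56 g(8,4)=28 g(8,6)=8 g(8,8)=1
t=9: g(9,-3)=48 g(9,-1)=117 g(9,1)=125 g(9,3)=84 g(9,5)=36 g(9,7)=9 g(9,9)=1
t=10: g(10,-2)=165 g(10,0)=242 g(10,2)=209 g(10,4)=120 g(10,6)=45 g(10,8)=10 g(10,10)=1
t=11: g(11,-3)=165 g(11,-1)=407 g(11,1)=451 g(11,3)=329 g(11,5)=165 g(11,7)=55 g(11,9)=11 g(11,11)=1
t=12: g(12,-2)=572 g(12,0)=858 g(12,2)=780 g(12,4)=494 g(12,6)=220 g(12,8)=66 g(12,10)=12 g(12,12)=1
t=13: g(13,-3)=572 g(13,-1)=1430 g(13,1)=1638 g(13,3)=1274 g(13,5)=714 g(13,7)=286 g(13,9)=78 g(13,11)=13 g(13,13)=1
t=14: g(14,-2)=2002 g(14,0)=3068 g(14,2)=2912 g(14,4)=1988 g(14,6)=1000 g(14,8)=364 g(14,10)=91 g(14,12)=14 g(14,14)=1
t=15: g(15,-3)=2002 g(15,-1)=5070 g(15,1)=5980 g(15,3)=4900 g(15,5)=2988 g(15,7)=1364 g(15,9)=455 g(15,11)=105 g(15,13)=15 g(15,15)=1
t=16: g(16,-2)=7072 g(16,0)=11050 g(16,2)=10880 g(16,4)=7888 g(16,6)=4352 g(16,8)=1819 g(16,10)=560 g(16,12)=120 g(16,14)=16 g(16,16)=1
t=17: g(17,-3)=7072 g(17,-1)=18122 g(17,1)=21930 g(17,3)=18768 g(17,5)=12240 g(17,7)=6171 g(17,9)=2379 g(17,11)=680 g(17,13)=136 g(17,15)=17 g(17,17)=1
t=18: g(18,-2)=25194 g(18,0)=40052 g(18,2)=40698 g(18,4)=31008 g(18,6)=18411 g(18,8)=8550 g(18,10)=3059 g(18,12)=816 g(18,14)=153 g(18,16)=18 g(18,18)=1
t=19: g(19,-3)=25194 g(19,-1)=65246 g(19,1)=80750 g(19,3)=71706 g(19,5)=49419 g(19,7)=26961 g(19,9)=11609 g(19,11)=3875 g(19,13)=969 g(19,15)=171 g(19,17)=19 g(19,19)=1
Paths never hitting -4: Σ_s g(19,s) = 335920
Paths hitting -4: 2^19 - 335920 = 188368
P = 188368/524288 = 11773/32768

Answer: 11773/32768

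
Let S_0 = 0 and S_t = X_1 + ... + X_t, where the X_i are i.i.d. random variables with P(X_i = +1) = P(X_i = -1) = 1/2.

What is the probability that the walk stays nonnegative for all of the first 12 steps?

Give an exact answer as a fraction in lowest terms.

Answer: 231/1024

Derivation:
Let f(t,s) = #length-t paths at position s with S_1..S_t all ≥ 0.
f(t,s) = f(t-1,s-1) + f(t-1,s+1) for s ≥ 0; f(t,s) = 0 for s < 0.
t=0: f(0,0)=1
t=1: f(1,1)=1
t=2: f(2,0)=1 f(2,2)=1
t=3: f(3,1)=2 f(3,3)=1
t=4: f(4,0)=2 f(4,2)=3 f(4,4)=1
t=5: f(5,1)=5 f(5,3)=4 f(5,5)=1
t=6: f(6,0)=5 f(6,2)=9 f(6,4)=5 f(6,6)=1
t=7: f(7,1)=14 f(7,3)=14 f(7,5)=6 f(7,7)=1
t=8: f(8,0)=14 f(8,2)=28 f(8,4)=20 f(8,6)=7 f(8,8)=1
t=9: f(9,1)=42 f(9,3)=48 f(9,5)=27 f(9,7)=8 f(9,9)=1
t=10: f(10,0)=42 f(10,2)=90 f(10,4)=75 f(10,6)=35 f(10,8)=9 f(10,10)=1
t=11: f(11,1)=132 f(11,3)=165 f(11,5)=110 f(11,7)=44 f(11,9)=10 f(11,11)=1
t=12: f(12,0)=132 f(12,2)=297 f(12,4)=275 f(12,6)=154 f(12,8)=54 f(12,10)=11 f(12,12)=1
Σ_s f(12,s) = 924
P = 924/4096 = 231/1024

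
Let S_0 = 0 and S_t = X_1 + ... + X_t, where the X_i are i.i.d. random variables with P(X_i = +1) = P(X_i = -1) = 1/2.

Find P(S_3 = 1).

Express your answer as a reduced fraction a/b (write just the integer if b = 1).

To reach position 1 after 3 steps: need 2 steps of +1 and 1 of -1.
Favorable paths: C(3,2) = 3
Total paths: 2^3 = 8
P = 3/8 = 3/8

Answer: 3/8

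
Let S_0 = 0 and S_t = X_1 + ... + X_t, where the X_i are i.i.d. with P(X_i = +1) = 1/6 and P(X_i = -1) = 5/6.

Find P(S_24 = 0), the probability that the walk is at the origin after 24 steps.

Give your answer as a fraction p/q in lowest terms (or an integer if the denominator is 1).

Answer: 165048583984375/1184595334580404224

Derivation:
To be at 0 after 24 steps: need exactly 12 steps of +1 and 12 of -1.
Number of such sequences: C(24,12) = 2704156
Each has probability (1/6)^12 · (5/6)^12 = 244140625/4738381338321616896
P = 2704156 · 244140625/4738381338321616896 = 165048583984375/1184595334580404224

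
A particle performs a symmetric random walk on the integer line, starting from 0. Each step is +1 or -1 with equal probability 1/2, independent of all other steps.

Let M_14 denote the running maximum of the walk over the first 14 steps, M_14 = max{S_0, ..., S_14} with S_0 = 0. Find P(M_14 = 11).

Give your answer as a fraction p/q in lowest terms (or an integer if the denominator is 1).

Let M_14 = max(S_0,...,S_14). Use the reflection principle: for j ≥ 1, #{paths with M_14 ≥ j} = #{S_14 ≥ j} + #{S_14 ≥ j+1}.
By reflection, #{M_14 ≥ 11} = #{S_14 ≥ 11} + #{S_14 ≥ 12} = 15 + 15 = 30.
#{M_14 ≥ 12} = #{S_14 ≥ 12} + #{S_14 ≥ 13} = 15 + 1 = 16.
#{M_14 = 11} = 30 - 16 = 14.
P(M_14 = 11) = 14/16384 = 7/8192

Answer: 7/8192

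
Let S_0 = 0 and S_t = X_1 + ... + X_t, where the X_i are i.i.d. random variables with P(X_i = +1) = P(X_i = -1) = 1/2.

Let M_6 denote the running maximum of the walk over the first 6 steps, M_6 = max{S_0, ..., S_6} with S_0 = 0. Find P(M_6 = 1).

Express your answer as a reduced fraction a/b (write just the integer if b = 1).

Let M_6 = max(S_0,...,S_6). Use the reflection principle: for j ≥ 1, #{paths with M_6 ≥ j} = #{S_6 ≥ j} + #{S_6 ≥ j+1}.
By reflection, #{M_6 ≥ 1} = #{S_6 ≥ 1} + #{S_6 ≥ 2} = 22 + 22 = 44.
#{M_6 ≥ 2} = #{S_6 ≥ 2} + #{S_6 ≥ 3} = 22 + 7 = 29.
#{M_6 = 1} = 44 - 29 = 15.
P(M_6 = 1) = 15/64 = 15/64

Answer: 15/64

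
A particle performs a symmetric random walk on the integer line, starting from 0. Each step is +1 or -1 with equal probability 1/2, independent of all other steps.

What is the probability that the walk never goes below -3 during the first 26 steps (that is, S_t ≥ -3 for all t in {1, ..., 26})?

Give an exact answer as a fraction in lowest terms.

Answer: 2340135/4194304

Derivation:
Let f(t,s) = #length-t paths at position s with S_1..S_t all ≥ -3.
f(t,s) = f(t-1,s-1) + f(t-1,s+1) for s ≥ -3; f(t,s) = 0 for s < -3.
t=0: f(0,0)=1
t=1: f(1,-1)=1 f(1,1)=1
t=2: f(2,-2)=1 f(2,0)=2 f(2,2)=1
t=3: f(3,-3)=1 f(3,-1)=3 f(3,1)=3 f(3,3)=1
t=4: f(4,-2)=4 f(4,0)=6 f(4,2)=4 f(4,4)=1
t=5: f(5,-3)=4 f(5,-1)=10 f(5,1)=10 f(5,3)=5 f(5,5)=1
t=6: f(6,-2)=14 f(6,0)=20 f(6,2)=15 f(6,4)=6 f(6,6)=1
t=7: f(7,-3)=14 f(7,-1)=34 f(7,1)=35 f(7,3)=21 f(7,5)=7 f(7,7)=1
t=8: f(8,-2)=48 f(8,0)=69 f(8,2)=56 f(8,4)=28 f(8,6)=8 f(8,8)=1
t=9: f(9,-3)=48 f(9,-1)=117 f(9,1)=125 f(9,3)=84 f(9,5)=36 f(9,7)=9 f(9,9)=1
t=10: f(10,-2)=165 f(10,0)=242 f(10,2)=209 f(10,4)=120 f(10,6)=45 f(10,8)=10 f(10,10)=1
t=11: f(11,-3)=165 f(11,-1)=407 f(11,1)=451 f(11,3)=329 f(11,5)=165 f(11,7)=55 f(11,9)=11 f(11,11)=1
t=12: f(12,-2)=572 f(12,0)=858 f(12,2)=780 f(12,4)=494 f(12,6)=220 f(12,8)=66 f(12,10)=12 f(12,12)=1
t=13: f(13,-3)=572 f(13,-1)=1430 f(13,1)=1638 f(13,3)=1274 f(13,5)=714 f(13,7)=286 f(13,9)=78 f(13,11)=13 f(13,13)=1
t=14: f(14,-2)=2002 f(14,0)=3068 f(14,2)=2912 f(14,4)=1988 f(14,6)=1000 f(14,8)=364 f(14,10)=91 f(14,12)=14 f(14,14)=1
t=15: f(15,-3)=2002 f(15,-1)=5070 f(15,1)=5980 f(15,3)=4900 f(15,5)=2988 f(15,7)=1364 f(15,9)=455 f(15,11)=105 f(15,13)=15 f(15,15)=1
t=16: f(16,-2)=7072 f(16,0)=11050 f(16,2)=10880 f(16,4)=7888 f(16,6)=4352 f(16,8)=1819 f(16,10)=560 f(16,12)=120 f(16,14)=16 f(16,16)=1
t=17: f(17,-3)=7072 f(17,-1)=18122 f(17,1)=21930 f(17,3)=18768 f(17,5)=12240 f(17,7)=6171 f(17,9)=2379 f(17,11)=680 f(17,13)=136 f(17,15)=17 f(17,17)=1
t=18: f(18,-2)=25194 f(18,0)=40052 f(18,2)=40698 f(18,4)=31008 f(18,6)=18411 f(18,8)=8550 f(18,10)=3059 f(18,12)=816 f(18,14)=153 f(18,16)=18 f(18,18)=1
t=19: f(19,-3)=25194 f(19,-1)=65246 f(19,1)=80750 f(19,3)=71706 f(19,5)=49419 f(19,7)=26961 f(19,9)=11609 f(19,11)=3875 f(19,13)=969 f(19,15)=171 f(19,17)=19 f(19,19)=1
t=20: f(20,-2)=90440 f(20,0)=145996 f(20,2)=152456 f(20,4)=121125 f(20,6)=76380 f(20,8)=38570 f(20,10)=15484 f(20,12)=4844 f(20,14)=1140 f(20,16)=190 f(20,18)=20 f(20,20)=1
t=21: f(21,-3)=90440 f(21,-1)=236436 f(21,1)=298452 f(21,3)=273581 f(21,5)=197505 f(21,7)=114950 f(21,9)=54054 f(21,11)=20328 f(21,13)=5984 f(21,15)=1330 f(21,17)=210 f(21,19)=21 f(21,21)=1
t=22: f(22,-2)=326876 f(22,0)=534888 f(22,2)=572033 f(22,4)=471086 f(22,6)=312455 f(22,8)=169004 f(22,10)=74382 f(22,12)=26312 f(22,14)=7314 f(22,16)=1540 f(22,18)=231 f(22,20)=22 f(22,22)=1
t=23: f(23,-3)=326876 f(23,-1)=861764 f(23,1)=1106921 f(23,3)=1043119 f(23,5)=783541 f(23,7)=481459 f(23,9)=243386 f(23,11)=100694 f(23,13)=33626 f(23,15)=8854 f(23,17)=1771 f(23,19)=253 f(23,21)=23 f(23,23)=1
t=24: f(24,-2)=1188640 f(24,0)=1968685 f(24,2)=2150040 f(24,4)=1826660 f(24,6)=1265000 f(24,8)=724845 f(24,10)=344080 f(24,12)=134320 f(24,14)=42480 f(24,16)=10625 f(24,18)=2024 f(24,20)=276 f(24,22)=24 f(24,24)=1
t=25: f(25,-3)=1188640 f(25,-1)=3157325 f(25,1)=4118725 f(25,3)=3976700 f(25,5)=3091660 f(25,7)=1989845 f(25,9)=1068925 f(25,11)=478400 f(25,13)=176800 f(25,15)=53105 f(25,17)=12649 f(25,19)=2300 f(25,21)=300 f(25,23)=25 f(25,25)=1
t=26: f(26,-2)=4345965 f(26,0)=7276050 f(26,2)=8095425 f(26,4)=7068360 f(26,6)=5081505 f(26,8)=3058770 f(26,10)=1547325 f(26,12)=655200 f(26,14)=229905 f(26,16)=65754 f(26,18)=14949 f(26,20)=2600 f(26,22)=325 f(26,24)=26 f(26,26)=1
Σ_s f(26,s) = 37442160
P = 37442160/67108864 = 2340135/4194304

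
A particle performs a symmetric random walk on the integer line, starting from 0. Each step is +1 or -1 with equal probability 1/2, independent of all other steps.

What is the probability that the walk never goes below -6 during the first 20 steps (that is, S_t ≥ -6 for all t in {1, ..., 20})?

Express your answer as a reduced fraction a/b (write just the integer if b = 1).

Answer: 115957/131072

Derivation:
Let f(t,s) = #length-t paths at position s with S_1..S_t all ≥ -6.
f(t,s) = f(t-1,s-1) + f(t-1,s+1) for s ≥ -6; f(t,s) = 0 for s < -6.
t=0: f(0,0)=1
t=1: f(1,-1)=1 f(1,1)=1
t=2: f(2,-2)=1 f(2,0)=2 f(2,2)=1
t=3: f(3,-3)=1 f(3,-1)=3 f(3,1)=3 f(3,3)=1
t=4: f(4,-4)=1 f(4,-2)=4 f(4,0)=6 f(4,2)=4 f(4,4)=1
t=5: f(5,-5)=1 f(5,-3)=5 f(5,-1)=10 f(5,1)=10 f(5,3)=5 f(5,5)=1
t=6: f(6,-6)=1 f(6,-4)=6 f(6,-2)=15 f(6,0)=20 f(6,2)=15 f(6,4)=6 f(6,6)=1
t=7: f(7,-5)=7 f(7,-3)=21 f(7,-1)=35 f(7,1)=35 f(7,3)=21 f(7,5)=7 f(7,7)=1
t=8: f(8,-6)=7 f(8,-4)=28 f(8,-2)=56 f(8,0)=70 f(8,2)=56 f(8,4)=28 f(8,6)=8 f(8,8)=1
t=9: f(9,-5)=35 f(9,-3)=84 f(9,-1)=126 f(9,1)=126 f(9,3)=84 f(9,5)=36 f(9,7)=9 f(9,9)=1
t=10: f(10,-6)=35 f(10,-4)=119 f(10,-2)=210 f(10,0)=252 f(10,2)=210 f(10,4)=120 f(10,6)=45 f(10,8)=10 f(10,10)=1
t=11: f(11,-5)=154 f(11,-3)=329 f(11,-1)=462 f(11,1)=462 f(11,3)=330 f(11,5)=165 f(11,7)=55 f(11,9)=11 f(11,11)=1
t=12: f(12,-6)=154 f(12,-4)=483 f(12,-2)=791 f(12,0)=924 f(12,2)=792 f(12,4)=495 f(12,6)=220 f(12,8)=66 f(12,10)=12 f(12,12)=1
t=13: f(13,-5)=637 f(13,-3)=1274 f(13,-1)=1715 f(13,1)=1716 f(13,3)=1287 f(13,5)=715 f(13,7)=286 f(13,9)=78 f(13,11)=13 f(13,13)=1
t=14: f(14,-6)=637 f(14,-4)=1911 f(14,-2)=2989 f(14,0)=3431 f(14,2)=3003 f(14,4)=2002 f(14,6)=1001 f(14,8)=364 f(14,10)=91 f(14,12)=14 f(14,14)=1
t=15: f(15,-5)=2548 f(15,-3)=4900 f(15,-1)=6420 f(15,1)=6434 f(15,3)=5005 f(15,5)=3003 f(15,7)=1365 f(15,9)=455 f(15,11)=105 f(15,13)=15 f(15,15)=1
t=16: f(16,-6)=2548 f(16,-4)=7448 f(16,-2)=11320 f(16,0)=12854 f(16,2)=11439 f(16,4)=8008 f(16,6)=4368 f(16,8)=1820 f(16,10)=560 f(16,12)=120 f(16,14)=16 f(16,16)=1
t=17: f(17,-5)=9996 f(17,-3)=18768 f(17,-1)=24174 f(17,1)=24293 f(17,3)=19447 f(17,5)=12376 f(17,7)=6188 f(17,9)=2380 f(17,11)=680 f(17,13)=136 f(17,15)=17 f(17,17)=1
t=18: f(18,-6)=9996 f(18,-4)=28764 f(18,-2)=42942 f(18,0)=48467 f(18,2)=43740 f(18,4)=31823 f(18,6)=18564 f(18,8)=8568 f(18,10)=3060 f(18,12)=816 f(18,14)=153 f(18,16)=18 f(18,18)=1
t=19: f(19,-5)=38760 f(19,-3)=71706 f(19,-1)=91409 f(19,1)=92207 f(19,3)=75563 f(19,5)=50387 f(19,7)=27132 f(19,9)=11628 f(19,11)=3876 f(19,13)=969 f(19,15)=171 f(19,17)=19 f(19,19)=1
t=20: f(20,-6)=38760 f(20,-4)=110466 f(20,-2)=163115 f(20,0)=183616 f(20,2)=167770 f(20,4)=125950 f(20,6)=77519 f(20,8)=38760 f(20,10)=15504 f(20,12)=4845 f(20,14)=1140 f(20,16)=190 f(20,18)=20 f(20,20)=1
Σ_s f(20,s) = 927656
P = 927656/1048576 = 115957/131072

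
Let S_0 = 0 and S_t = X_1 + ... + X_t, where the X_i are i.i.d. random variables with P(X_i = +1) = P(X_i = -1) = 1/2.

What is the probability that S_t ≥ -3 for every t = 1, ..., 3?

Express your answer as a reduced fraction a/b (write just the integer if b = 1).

Answer: 1

Derivation:
Let f(t,s) = #length-t paths at position s with S_1..S_t all ≥ -3.
f(t,s) = f(t-1,s-1) + f(t-1,s+1) for s ≥ -3; f(t,s) = 0 for s < -3.
t=0: f(0,0)=1
t=1: f(1,-1)=1 f(1,1)=1
t=2: f(2,-2)=1 f(2,0)=2 f(2,2)=1
t=3: f(3,-3)=1 f(3,-1)=3 f(3,1)=3 f(3,3)=1
Σ_s f(3,s) = 8
P = 8/8 = 1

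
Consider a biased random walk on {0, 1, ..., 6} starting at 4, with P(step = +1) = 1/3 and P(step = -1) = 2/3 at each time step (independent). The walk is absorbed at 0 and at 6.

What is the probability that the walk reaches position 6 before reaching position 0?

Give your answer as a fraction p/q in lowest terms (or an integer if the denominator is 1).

Biased walk: p = 1/3, q = 2/3, r = q/p = 2
Gambler's ruin: P(hit 6 before 0 | start at 4) = (1 - r^a)/(1 - r^N)
r^4 = 16; r^6 = 64
P = (1 - 16) / (1 - 64) = -15 / -63 = 5/21

Answer: 5/21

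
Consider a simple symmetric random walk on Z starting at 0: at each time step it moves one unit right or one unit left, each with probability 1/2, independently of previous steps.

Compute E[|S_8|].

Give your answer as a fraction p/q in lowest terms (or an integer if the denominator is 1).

S_8 takes values m ≡ 0 (mod 2) with |m| ≤ 8; P(S_8=m) = C(8,(8+m)/2)/2^8.
Total paths: 2^8 = 256
Distribution: P(S=-8)=1/256, P(S=-6)=8/256, P(S=-4)=28/256, P(S=-2)=56/256, P(S=0)=70/256, P(S=2)=56/256, P(S=4)=28/256, P(S=6)=8/256, P(S=8)=1/256
E[|S_8|] = Σ_m |m|·P(S_8=m) = 560/256 = 35/16

Answer: 35/16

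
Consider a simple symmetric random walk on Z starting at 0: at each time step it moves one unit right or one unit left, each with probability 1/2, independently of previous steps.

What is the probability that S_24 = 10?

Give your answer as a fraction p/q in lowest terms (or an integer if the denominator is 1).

Answer: 43263/2097152

Derivation:
To reach position 10 after 24 steps: need 17 steps of +1 and 7 of -1.
Favorable paths: C(24,17) = 346104
Total paths: 2^24 = 16777216
P = 346104/16777216 = 43263/2097152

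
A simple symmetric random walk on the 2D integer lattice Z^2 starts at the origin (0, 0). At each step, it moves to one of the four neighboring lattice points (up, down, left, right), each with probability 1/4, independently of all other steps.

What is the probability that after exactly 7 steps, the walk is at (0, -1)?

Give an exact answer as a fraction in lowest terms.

Let h be the number of horizontal steps (so 7-h are vertical). To end at (0,-1) need (h+0)/2 right-steps and ((7-h)-1)/2 up-steps.
Sum over h with 0 ≤ h ≤ 6, h ≡ 0 (mod 2), 7-h ≡ 1 (mod 2):
h=0: C(7,0)·C(0,0)·C(7,3) = 1·1·35 = 35
h=2: C(7,2)·C(2,1)·C(5,2) = 21·2·10 = 420
h=4: C(7,4)·C(4,2)·C(3,1) = 35·6·3 = 630
h=6: C(7,6)·C(6,3)·C(1,0) = 7·20·1 = 140
Total favorable: 1225
Total paths: 4^7 = 16384
P = 1225/16384 = 1225/16384

Answer: 1225/16384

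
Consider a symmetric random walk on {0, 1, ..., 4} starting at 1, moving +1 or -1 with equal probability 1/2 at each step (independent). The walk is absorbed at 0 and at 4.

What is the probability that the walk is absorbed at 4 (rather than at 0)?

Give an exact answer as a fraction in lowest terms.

Answer: 1/4

Derivation:
Symmetric walk (p = 1/2): the harmonic-function argument gives P(hit 4 before 0 | start at 1) = a/N.
P = 1/4 = 1/4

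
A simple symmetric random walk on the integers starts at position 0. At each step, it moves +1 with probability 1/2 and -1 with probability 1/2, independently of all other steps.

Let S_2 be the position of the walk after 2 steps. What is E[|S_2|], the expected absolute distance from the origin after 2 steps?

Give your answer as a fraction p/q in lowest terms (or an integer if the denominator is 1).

Answer: 1

Derivation:
S_2 takes values m ≡ 0 (mod 2) with |m| ≤ 2; P(S_2=m) = C(2,(2+m)/2)/2^2.
Total paths: 2^2 = 4
Distribution: P(S=-2)=1/4, P(S=0)=2/4, P(S=2)=1/4
E[|S_2|] = Σ_m |m|·P(S_2=m) = 4/4 = 1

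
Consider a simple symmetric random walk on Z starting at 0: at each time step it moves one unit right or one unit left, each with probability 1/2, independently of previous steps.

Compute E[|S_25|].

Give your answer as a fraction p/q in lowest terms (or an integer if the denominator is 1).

S_25 takes values m ≡ 1 (mod 2) with |m| ≤ 25; P(S_25=m) = C(25,(25+m)/2)/2^25.
Total paths: 2^25 = 33554432
Distribution: P(S=-25)=1/33554432, P(S=-23)=25/33554432, P(S=-21)=300/33554432, P(S=-19)=2300/33554432, P(S=-17)=12650/33554432, P(S=-15)=53130/33554432, P(S=-13)=177100/33554432, P(S=-11)=480700/33554432, P(S=-9)=1081575/33554432, P(S=-7)=2042975/33554432, P(S=-5)=3268760/33554432, P(S=-3)=4457400/33554432, P(S=-1)=5200300/33554432, P(S=1)=5200300/33554432, P(S=3)=4457400/33554432, P(S=5)=3268760/33554432, P(S=7)=2042975/33554432, P(S=9)=1081575/33554432, P(S=11)=480700/33554432, P(S=13)=177100/33554432, P(S=15)=53130/33554432, P(S=17)=12650/33554432, P(S=19)=2300/33554432, P(S=21)=300/33554432, P(S=23)=25/33554432, P(S=25)=1/33554432
E[|S_25|] = Σ_m |m|·P(S_25=m) = 135207800/33554432 = 16900975/4194304

Answer: 16900975/4194304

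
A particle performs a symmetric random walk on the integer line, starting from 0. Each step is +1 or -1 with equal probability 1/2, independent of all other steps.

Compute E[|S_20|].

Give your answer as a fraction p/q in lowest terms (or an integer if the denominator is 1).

S_20 takes values m ≡ 0 (mod 2) with |m| ≤ 20; P(S_20=m) = C(20,(20+m)/2)/2^20.
Total paths: 2^20 = 1048576
Distribution: P(S=-20)=1/1048576, P(S=-18)=20/1048576, P(S=-16)=190/1048576, P(S=-14)=1140/1048576, P(S=-12)=4845/1048576, P(S=-10)=15504/1048576, P(S=-8)=38760/1048576, P(S=-6)=77520/1048576, P(S=-4)=125970/1048576, P(S=-2)=167960/1048576, P(S=0)=184756/1048576, P(S=2)=167960/1048576, P(S=4)=125970/1048576, P(S=6)=77520/1048576, P(S=8)=38760/1048576, P(S=10)=15504/1048576, P(S=12)=4845/1048576, P(S=14)=1140/1048576, P(S=16)=190/1048576, P(S=18)=20/1048576, P(S=20)=1/1048576
E[|S_20|] = Σ_m |m|·P(S_20=m) = 3695120/1048576 = 230945/65536

Answer: 230945/65536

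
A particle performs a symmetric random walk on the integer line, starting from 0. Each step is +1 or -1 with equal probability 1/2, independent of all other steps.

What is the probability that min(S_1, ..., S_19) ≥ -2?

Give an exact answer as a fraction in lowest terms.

Answer: 130169/262144

Derivation:
Let f(t,s) = #length-t paths at position s with S_1..S_t all ≥ -2.
f(t,s) = f(t-1,s-1) + f(t-1,s+1) for s ≥ -2; f(t,s) = 0 for s < -2.
t=0: f(0,0)=1
t=1: f(1,-1)=1 f(1,1)=1
t=2: f(2,-2)=1 f(2,0)=2 f(2,2)=1
t=3: f(3,-1)=3 f(3,1)=3 f(3,3)=1
t=4: f(4,-2)=3 f(4,0)=6 f(4,2)=4 f(4,4)=1
t=5: f(5,-1)=9 f(5,1)=10 f(5,3)=5 f(5,5)=1
t=6: f(6,-2)=9 f(6,0)=19 f(6,2)=15 f(6,4)=6 f(6,6)=1
t=7: f(7,-1)=28 f(7,1)=34 f(7,3)=21 f(7,5)=7 f(7,7)=1
t=8: f(8,-2)=28 f(8,0)=62 f(8,2)=55 f(8,4)=28 f(8,6)=8 f(8,8)=1
t=9: f(9,-1)=90 f(9,1)=117 f(9,3)=83 f(9,5)=36 f(9,7)=9 f(9,9)=1
t=10: f(10,-2)=90 f(10,0)=207 f(10,2)=200 f(10,4)=119 f(10,6)=45 f(10,8)=10 f(10,10)=1
t=11: f(11,-1)=297 f(11,1)=407 f(11,3)=319 f(11,5)=164 f(11,7)=55 f(11,9)=11 f(11,11)=1
t=12: f(12,-2)=297 f(12,0)=704 f(12,2)=726 f(12,4)=483 f(12,6)=219 f(12,8)=66 f(12,10)=12 f(12,12)=1
t=13: f(13,-1)=1001 f(13,1)=1430 f(13,3)=1209 f(13,5)=702 f(13,7)=285 f(13,9)=78 f(13,11)=13 f(13,13)=1
t=14: f(14,-2)=1001 f(14,0)=2431 f(14,2)=2639 f(14,4)=1911 f(14,6)=987 f(14,8)=363 f(14,10)=91 f(14,12)=14 f(14,14)=1
t=15: f(15,-1)=3432 f(15,1)=5070 f(15,3)=4550 f(15,5)=2898 f(15,7)=1350 f(15,9)=454 f(15,11)=105 f(15,13)=15 f(15,15)=1
t=16: f(16,-2)=3432 f(16,0)=8502 f(16,2)=9620 f(16,4)=7448 f(16,6)=4248 f(16,8)=1804 f(16,10)=559 f(16,12)=120 f(16,14)=16 f(16,16)=1
t=17: f(17,-1)=11934 f(17,1)=18122 f(17,3)=17068 f(17,5)=11696 f(17,7)=6052 f(17,9)=2363 f(17,11)=679 f(17,13)=136 f(17,15)=17 f(17,17)=1
t=18: f(18,-2)=11934 f(18,0)=30056 f(18,2)=35190 f(18,4)=28764 f(18,6)=17748 f(18,8)=8415 f(18,10)=3042 f(18,12)=815 f(18,14)=153 f(18,16)=18 f(18,18)=1
t=19: f(19,-1)=41990 f(19,1)=65246 f(19,3)=63954 f(19,5)=46512 f(19,7)=26163 f(19,9)=11457 f(19,11)=3857 f(19,13)=968 f(19,15)=171 f(19,17)=19 f(19,19)=1
Σ_s f(19,s) = 260338
P = 260338/524288 = 130169/262144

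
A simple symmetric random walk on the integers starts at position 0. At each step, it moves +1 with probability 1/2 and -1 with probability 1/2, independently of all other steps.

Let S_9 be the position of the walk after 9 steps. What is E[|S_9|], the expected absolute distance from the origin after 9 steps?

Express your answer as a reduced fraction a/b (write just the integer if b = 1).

S_9 takes values m ≡ 1 (mod 2) with |m| ≤ 9; P(S_9=m) = C(9,(9+m)/2)/2^9.
Total paths: 2^9 = 512
Distribution: P(S=-9)=1/512, P(S=-7)=9/512, P(S=-5)=36/512, P(S=-3)=84/512, P(S=-1)=126/512, P(S=1)=126/512, P(S=3)=84/512, P(S=5)=36/512, P(S=7)=9/512, P(S=9)=1/512
E[|S_9|] = Σ_m |m|·P(S_9=m) = 1260/512 = 315/128

Answer: 315/128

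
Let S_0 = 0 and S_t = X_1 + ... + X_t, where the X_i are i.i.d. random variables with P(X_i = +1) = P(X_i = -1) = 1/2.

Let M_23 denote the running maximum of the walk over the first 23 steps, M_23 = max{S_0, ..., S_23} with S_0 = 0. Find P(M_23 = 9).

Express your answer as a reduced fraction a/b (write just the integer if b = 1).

Answer: 245157/8388608

Derivation:
Let M_23 = max(S_0,...,S_23). Use the reflection principle: for j ≥ 1, #{paths with M_23 ≥ j} = #{S_23 ≥ j} + #{S_23 ≥ j+1}.
By reflection, #{M_23 ≥ 9} = #{S_23 ≥ 9} + #{S_23 ≥ 10} = 390656 + 145499 = 536155.
#{M_23 ≥ 10} = #{S_23 ≥ 10} + #{S_23 ≥ 11} = 145499 + 145499 = 290998.
#{M_23 = 9} = 536155 - 290998 = 245157.
P(M_23 = 9) = 245157/8388608 = 245157/8388608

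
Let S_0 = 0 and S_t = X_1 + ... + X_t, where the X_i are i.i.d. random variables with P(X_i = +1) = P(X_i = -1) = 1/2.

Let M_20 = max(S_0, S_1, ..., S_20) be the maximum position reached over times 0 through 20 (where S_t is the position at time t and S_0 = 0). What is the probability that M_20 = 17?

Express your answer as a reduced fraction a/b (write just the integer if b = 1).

Let M_20 = max(S_0,...,S_20). Use the reflection principle: for j ≥ 1, #{paths with M_20 ≥ j} = #{S_20 ≥ j} + #{S_20 ≥ j+1}.
By reflection, #{M_20 ≥ 17} = #{S_20 ≥ 17} + #{S_20 ≥ 18} = 21 + 21 = 42.
#{M_20 ≥ 18} = #{S_20 ≥ 18} + #{S_20 ≥ 19} = 21 + 1 = 22.
#{M_20 = 17} = 42 - 22 = 20.
P(M_20 = 17) = 20/1048576 = 5/262144

Answer: 5/262144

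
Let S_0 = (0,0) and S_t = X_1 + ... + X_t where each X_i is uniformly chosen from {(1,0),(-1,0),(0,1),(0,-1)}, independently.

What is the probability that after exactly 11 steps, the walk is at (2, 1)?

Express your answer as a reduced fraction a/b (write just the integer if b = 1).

Answer: 38115/1048576

Derivation:
Let h be the number of horizontal steps (so 11-h are vertical). To end at (2,1) need (h+2)/2 right-steps and ((11-h)+1)/2 up-steps.
Sum over h with 2 ≤ h ≤ 10, h ≡ 0 (mod 2), 11-h ≡ 1 (mod 2):
h=2: C(11,2)·C(2,2)·C(9,5) = 55·1·126 = 6930
h=4: C(11,4)·C(4,3)·C(7,4) = 330·4·35 = 46200
h=6: C(11,6)·C(6,4)·C(5,3) = 462·15·10 = 69300
h=8: C(11,8)·C(8,5)·C(3,2) = 165·56·3 = 27720
h=10: C(11,10)·C(10,6)·C(1,1) = 11·210·1 = 2310
Total favorable: 152460
Total paths: 4^11 = 4194304
P = 152460/4194304 = 38115/1048576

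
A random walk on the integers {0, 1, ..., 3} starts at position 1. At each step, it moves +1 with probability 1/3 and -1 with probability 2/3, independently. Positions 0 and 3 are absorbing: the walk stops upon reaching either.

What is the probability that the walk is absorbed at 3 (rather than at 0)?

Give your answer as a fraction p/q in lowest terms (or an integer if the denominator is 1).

Answer: 1/7

Derivation:
Biased walk: p = 1/3, q = 2/3, r = q/p = 2
Gambler's ruin: P(hit 3 before 0 | start at 1) = (1 - r^a)/(1 - r^N)
r^1 = 2; r^3 = 8
P = (1 - 2) / (1 - 8) = -1 / -7 = 1/7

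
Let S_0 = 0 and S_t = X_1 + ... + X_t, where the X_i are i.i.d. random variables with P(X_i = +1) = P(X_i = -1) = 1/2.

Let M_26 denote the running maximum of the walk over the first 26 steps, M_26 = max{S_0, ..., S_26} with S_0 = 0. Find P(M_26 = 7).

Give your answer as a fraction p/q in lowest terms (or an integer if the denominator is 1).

Let M_26 = max(S_0,...,S_26). Use the reflection principle: for j ≥ 1, #{paths with M_26 ≥ j} = #{S_26 ≥ j} + #{S_26 ≥ j+1}.
By reflection, #{M_26 ≥ 7} = #{S_26 ≥ 7} + #{S_26 ≥ 8} = 5658537 + 5658537 = 11317074.
#{M_26 ≥ 8} = #{S_26 ≥ 8} + #{S_26 ≥ 9} = 5658537 + 2533987 = 8192524.
#{M_26 = 7} = 11317074 - 8192524 = 3124550.
P(M_26 = 7) = 3124550/67108864 = 1562275/33554432

Answer: 1562275/33554432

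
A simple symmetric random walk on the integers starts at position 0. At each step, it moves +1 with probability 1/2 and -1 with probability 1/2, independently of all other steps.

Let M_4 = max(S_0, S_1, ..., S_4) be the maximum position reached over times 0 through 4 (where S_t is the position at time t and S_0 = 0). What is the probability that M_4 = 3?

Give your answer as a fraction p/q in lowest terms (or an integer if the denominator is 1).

Let M_4 = max(S_0,...,S_4). Use the reflection principle: for j ≥ 1, #{paths with M_4 ≥ j} = #{S_4 ≥ j} + #{S_4 ≥ j+1}.
By reflection, #{M_4 ≥ 3} = #{S_4 ≥ 3} + #{S_4 ≥ 4} = 1 + 1 = 2.
#{M_4 ≥ 4} = #{S_4 ≥ 4} + #{S_4 ≥ 5} = 1 + 0 = 1.
#{M_4 = 3} = 2 - 1 = 1.
P(M_4 = 3) = 1/16 = 1/16

Answer: 1/16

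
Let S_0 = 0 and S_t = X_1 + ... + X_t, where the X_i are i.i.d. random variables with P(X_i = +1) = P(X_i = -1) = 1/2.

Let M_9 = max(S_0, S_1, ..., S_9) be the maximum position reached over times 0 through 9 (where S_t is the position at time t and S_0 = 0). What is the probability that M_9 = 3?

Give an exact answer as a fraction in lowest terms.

Let M_9 = max(S_0,...,S_9). Use the reflection principle: for j ≥ 1, #{paths with M_9 ≥ j} = #{S_9 ≥ j} + #{S_9 ≥ j+1}.
By reflection, #{M_9 ≥ 3} = #{S_9 ≥ 3} + #{S_9 ≥ 4} = 130 + 46 = 176.
#{M_9 ≥ 4} = #{S_9 ≥ 4} + #{S_9 ≥ 5} = 46 + 46 = 92.
#{M_9 = 3} = 176 - 92 = 84.
P(M_9 = 3) = 84/512 = 21/128

Answer: 21/128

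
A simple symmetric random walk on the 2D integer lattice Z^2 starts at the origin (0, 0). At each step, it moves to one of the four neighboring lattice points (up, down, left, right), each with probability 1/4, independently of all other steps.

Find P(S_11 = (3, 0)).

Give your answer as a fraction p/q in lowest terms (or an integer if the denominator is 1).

Let h be the number of horizontal steps (so 11-h are vertical). To end at (3,0) need (h+3)/2 right-steps and ((11-h)+0)/2 up-steps.
Sum over h with 3 ≤ h ≤ 11, h ≡ 1 (mod 2), 11-h ≡ 0 (mod 2):
h=3: C(11,3)·C(3,3)·C(8,4) = 165·1·70 = 11550
h=5: C(11,5)·C(5,4)·C(6,3) = 462·5·20 = 46200
h=7: C(11,7)·C(7,5)·C(4,2) = 330·21·6 = 41580
h=9: C(11,9)·C(9,6)·C(2,1) = 55·84·2 = 9240
h=11: C(11,11)·C(11,7)·C(0,0) = 1·330·1 = 330
Total favorable: 108900
Total paths: 4^11 = 4194304
P = 108900/4194304 = 27225/1048576

Answer: 27225/1048576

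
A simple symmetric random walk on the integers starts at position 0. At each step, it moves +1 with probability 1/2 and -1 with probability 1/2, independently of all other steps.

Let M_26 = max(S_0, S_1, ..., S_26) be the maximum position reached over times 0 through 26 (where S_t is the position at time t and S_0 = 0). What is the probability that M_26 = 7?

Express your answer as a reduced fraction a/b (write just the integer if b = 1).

Let M_26 = max(S_0,...,S_26). Use the reflection principle: for j ≥ 1, #{paths with M_26 ≥ j} = #{S_26 ≥ j} + #{S_26 ≥ j+1}.
By reflection, #{M_26 ≥ 7} = #{S_26 ≥ 7} + #{S_26 ≥ 8} = 5658537 + 5658537 = 11317074.
#{M_26 ≥ 8} = #{S_26 ≥ 8} + #{S_26 ≥ 9} = 5658537 + 2533987 = 8192524.
#{M_26 = 7} = 11317074 - 8192524 = 3124550.
P(M_26 = 7) = 3124550/67108864 = 1562275/33554432

Answer: 1562275/33554432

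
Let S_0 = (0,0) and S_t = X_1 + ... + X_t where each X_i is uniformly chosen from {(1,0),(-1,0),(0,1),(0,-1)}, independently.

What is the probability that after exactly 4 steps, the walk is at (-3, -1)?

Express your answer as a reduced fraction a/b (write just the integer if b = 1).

Answer: 1/64

Derivation:
Let h be the number of horizontal steps (so 4-h are vertical). To end at (-3,-1) need (h-3)/2 right-steps and ((4-h)-1)/2 up-steps.
Sum over h with 3 ≤ h ≤ 3, h ≡ 1 (mod 2), 4-h ≡ 1 (mod 2):
h=3: C(4,3)·C(3,0)·C(1,0) = 4·1·1 = 4
Total favorable: 4
Total paths: 4^4 = 256
P = 4/256 = 1/64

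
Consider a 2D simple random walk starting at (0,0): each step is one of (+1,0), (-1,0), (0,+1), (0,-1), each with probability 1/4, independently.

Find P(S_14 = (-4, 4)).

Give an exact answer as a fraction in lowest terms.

Answer: 39039/8388608

Derivation:
Let h be the number of horizontal steps (so 14-h are vertical). To end at (-4,4) need (h-4)/2 right-steps and ((14-h)+4)/2 up-steps.
Sum over h with 4 ≤ h ≤ 10, h ≡ 0 (mod 2), 14-h ≡ 0 (mod 2):
h=4: C(14,4)·C(4,0)·C(10,7) = 1001·1·120 = 120120
h=6: C(14,6)·C(6,1)·C(8,6) = 3003·6·28 = 504504
h=8: C(14,8)·C(8,2)·C(6,5) = 3003·28·6 = 504504
h=10: C(14,10)·C(10,3)·C(4,4) = 1001·120·1 = 120120
Total favorable: 1249248
Total paths: 4^14 = 268435456
P = 1249248/268435456 = 39039/8388608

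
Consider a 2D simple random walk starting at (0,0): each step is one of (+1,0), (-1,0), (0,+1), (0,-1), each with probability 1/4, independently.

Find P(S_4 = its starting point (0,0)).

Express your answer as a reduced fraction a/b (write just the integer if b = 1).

Answer: 9/64

Derivation:
Let h be the number of horizontal steps (so 4-h are vertical). To end at (0,0) need (h+0)/2 right-steps and ((4-h)+0)/2 up-steps.
Sum over h with 0 ≤ h ≤ 4, h ≡ 0 (mod 2), 4-h ≡ 0 (mod 2):
h=0: C(4,0)·C(0,0)·C(4,2) = 1·1·6 = 6
h=2: C(4,2)·C(2,1)·C(2,1) = 6·2·2 = 24
h=4: C(4,4)·C(4,2)·C(0,0) = 1·6·1 = 6
Total favorable: 36
Total paths: 4^4 = 256
P = 36/256 = 9/64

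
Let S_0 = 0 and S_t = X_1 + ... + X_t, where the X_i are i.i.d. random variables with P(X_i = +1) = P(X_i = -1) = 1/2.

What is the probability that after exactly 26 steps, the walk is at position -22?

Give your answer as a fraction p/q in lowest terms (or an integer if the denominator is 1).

Answer: 325/67108864

Derivation:
To reach position -22 after 26 steps: need 2 steps of +1 and 24 of -1.
Favorable paths: C(26,2) = 325
Total paths: 2^26 = 67108864
P = 325/67108864 = 325/67108864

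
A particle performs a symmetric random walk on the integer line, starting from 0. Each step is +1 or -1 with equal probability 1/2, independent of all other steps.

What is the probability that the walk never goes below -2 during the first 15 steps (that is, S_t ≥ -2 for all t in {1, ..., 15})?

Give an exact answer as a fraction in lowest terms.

Answer: 17875/32768

Derivation:
Let f(t,s) = #length-t paths at position s with S_1..S_t all ≥ -2.
f(t,s) = f(t-1,s-1) + f(t-1,s+1) for s ≥ -2; f(t,s) = 0 for s < -2.
t=0: f(0,0)=1
t=1: f(1,-1)=1 f(1,1)=1
t=2: f(2,-2)=1 f(2,0)=2 f(2,2)=1
t=3: f(3,-1)=3 f(3,1)=3 f(3,3)=1
t=4: f(4,-2)=3 f(4,0)=6 f(4,2)=4 f(4,4)=1
t=5: f(5,-1)=9 f(5,1)=10 f(5,3)=5 f(5,5)=1
t=6: f(6,-2)=9 f(6,0)=19 f(6,2)=15 f(6,4)=6 f(6,6)=1
t=7: f(7,-1)=28 f(7,1)=34 f(7,3)=21 f(7,5)=7 f(7,7)=1
t=8: f(8,-2)=28 f(8,0)=62 f(8,2)=55 f(8,4)=28 f(8,6)=8 f(8,8)=1
t=9: f(9,-1)=90 f(9,1)=117 f(9,3)=83 f(9,5)=36 f(9,7)=9 f(9,9)=1
t=10: f(10,-2)=90 f(10,0)=207 f(10,2)=200 f(10,4)=119 f(10,6)=45 f(10,8)=10 f(10,10)=1
t=11: f(11,-1)=297 f(11,1)=407 f(11,3)=319 f(11,5)=164 f(11,7)=55 f(11,9)=11 f(11,11)=1
t=12: f(12,-2)=297 f(12,0)=704 f(12,2)=726 f(12,4)=483 f(12,6)=219 f(12,8)=66 f(12,10)=12 f(12,12)=1
t=13: f(13,-1)=1001 f(13,1)=1430 f(13,3)=1209 f(13,5)=702 f(13,7)=285 f(13,9)=78 f(13,11)=13 f(13,13)=1
t=14: f(14,-2)=1001 f(14,0)=2431 f(14,2)=2639 f(14,4)=1911 f(14,6)=987 f(14,8)=363 f(14,10)=91 f(14,12)=14 f(14,14)=1
t=15: f(15,-1)=3432 f(15,1)=5070 f(15,3)=4550 f(15,5)=2898 f(15,7)=1350 f(15,9)=454 f(15,11)=105 f(15,13)=15 f(15,15)=1
Σ_s f(15,s) = 17875
P = 17875/32768 = 17875/32768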